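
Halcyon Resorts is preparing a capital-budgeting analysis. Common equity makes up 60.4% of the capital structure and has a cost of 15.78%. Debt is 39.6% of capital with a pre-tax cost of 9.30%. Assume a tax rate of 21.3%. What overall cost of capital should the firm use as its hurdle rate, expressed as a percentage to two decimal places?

12.43%

After-tax cost of debt = 9.3% × (1 − 21.3%) = 7.3191%.
WACC = 0.604 × 15.7800% + 0.396 × 7.3191% = 12.4295%.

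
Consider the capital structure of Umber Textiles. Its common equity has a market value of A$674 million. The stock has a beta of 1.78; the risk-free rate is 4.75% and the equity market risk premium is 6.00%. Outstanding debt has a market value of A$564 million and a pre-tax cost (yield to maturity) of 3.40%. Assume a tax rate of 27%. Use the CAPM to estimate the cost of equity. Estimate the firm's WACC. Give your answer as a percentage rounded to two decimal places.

9.53%

Cost of equity via CAPM: Re = 4.75% + 1.78 × 6.0% = 15.4300%.
Total capital V = 674 + 564 = 1238.
Equity: weight = 674/1238 = 0.5444; cost = 15.43%.
Debt: weight = 564/1238 = 0.4556; after-tax cost = 3.4% × (1 − 27%) = 2.4820%.
WACC = 0.5444 × 15.4300% + 0.4556 × 2.4820% = 9.5312%.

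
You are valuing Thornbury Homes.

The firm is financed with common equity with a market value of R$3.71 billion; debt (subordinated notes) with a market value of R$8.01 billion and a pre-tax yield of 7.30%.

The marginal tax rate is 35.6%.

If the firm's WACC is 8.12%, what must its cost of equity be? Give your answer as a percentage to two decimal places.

Total capital V = 3.71 + 8.01 = 11.72.
Equity weight = 3.71/11.72 = 0.3166.
Subordinated notes weight = 8.01/11.72 = 0.6834.
Debt contribution = 0.6834 × 7.3% × (1 − 35.6%) = 3.2130%.
Required equity contribution = 8.12% − 3.2130% = 4.9070%.
Re = 4.9070% / 0.3166 = 15.5013%.

15.50%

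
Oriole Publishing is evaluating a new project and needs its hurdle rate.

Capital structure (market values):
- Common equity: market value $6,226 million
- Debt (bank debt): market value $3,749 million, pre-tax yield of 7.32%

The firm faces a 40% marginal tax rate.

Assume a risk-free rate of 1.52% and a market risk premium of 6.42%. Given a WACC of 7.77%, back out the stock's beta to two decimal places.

1.29

Total capital V = 6226 + 3749 = 9975.
Equity weight = 6226/9975 = 0.6242.
Bank debt weight = 3749/9975 = 0.3758.
Debt contribution = 0.3758 × 7.32% × (1 − 40%) = 1.6507%.
Required equity contribution = 7.77% − 1.6507% = 6.1193%  ⇒  Re = 9.8041%.
CAPM: 9.8041% = 1.52% + β × 6.42%  ⇒  β = 1.2904.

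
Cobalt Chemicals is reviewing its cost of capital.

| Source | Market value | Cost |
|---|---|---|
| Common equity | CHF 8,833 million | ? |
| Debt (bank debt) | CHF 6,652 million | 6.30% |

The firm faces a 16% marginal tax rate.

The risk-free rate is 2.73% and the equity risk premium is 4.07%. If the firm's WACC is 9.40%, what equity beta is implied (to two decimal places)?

Total capital V = 8833 + 6652 = 15485.
Equity weight = 8833/15485 = 0.5704.
Bank debt weight = 6652/15485 = 0.4296.
Debt contribution = 0.4296 × 6.3% × (1 − 16%) = 2.2733%.
Required equity contribution = 9.4% − 2.2733% = 7.1267%  ⇒  Re = 12.4937%.
CAPM: 12.4937% = 2.73% + β × 4.07%  ⇒  β = 2.3989.

2.40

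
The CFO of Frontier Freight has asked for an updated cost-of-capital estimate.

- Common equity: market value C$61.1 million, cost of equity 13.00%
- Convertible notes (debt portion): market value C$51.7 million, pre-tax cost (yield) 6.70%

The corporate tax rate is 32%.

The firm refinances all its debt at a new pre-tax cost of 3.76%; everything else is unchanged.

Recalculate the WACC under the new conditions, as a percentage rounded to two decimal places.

After the change:
Total capital V = 61.1 + 51.7 = 112.8.
Equity: weight = 61.1/112.8 = 0.5417; cost = 13%.
Convertible notes (debt portion): weight = 51.7/112.8 = 0.4583; after-tax cost = 3.76% × (1 − 32%) = 2.5568%.
WACC = 0.5417 × 13.0000% + 0.4583 × 2.5568% = 8.2135%.

8.21%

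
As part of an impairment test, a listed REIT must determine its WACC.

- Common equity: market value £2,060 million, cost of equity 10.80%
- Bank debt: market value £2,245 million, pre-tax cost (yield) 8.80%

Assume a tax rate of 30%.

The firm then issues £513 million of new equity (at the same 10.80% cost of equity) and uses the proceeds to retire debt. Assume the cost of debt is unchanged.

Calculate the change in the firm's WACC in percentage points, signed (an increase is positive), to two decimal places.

+0.55 pp

Current WACC:
Total capital V = 2060 + 2245 = 4305.
Equity: weight = 2060/4305 = 0.4785; cost = 10.8%.
Bank debt: weight = 2245/4305 = 0.5215; after-tax cost = 8.8% × (1 − 30%) = 6.1600%.
WACC = 0.4785 × 10.8000% + 0.5215 × 6.1600% = 8.3803%.
After the change:
Total capital V = 2573 + 1732 = 4305.
Equity: weight = 2573/4305 = 0.5977; cost = 10.8%.
Bank debt: weight = 1732/4305 = 0.4023; after-tax cost = 8.8% × (1 − 30%) = 6.1600%.
WACC = 0.5977 × 10.8000% + 0.4023 × 6.1600% = 8.9332%.
Change in WACC = 8.9332% − 8.3803% = 0.5529 pp.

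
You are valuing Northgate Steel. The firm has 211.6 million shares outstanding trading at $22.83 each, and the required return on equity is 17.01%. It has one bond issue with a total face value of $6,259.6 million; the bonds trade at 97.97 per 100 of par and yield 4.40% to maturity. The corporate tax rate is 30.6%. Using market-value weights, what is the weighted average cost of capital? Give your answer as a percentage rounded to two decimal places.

Market value of equity E = 22.83 × 211.6m = 4830.828m. Market value of debt D = 6259.6m × 97.97/100 = 6132.53012m.
Total capital V = 4830.828 + 6132.53012 = 10963.35812.
Equity: weight = 4830.828/10963.35812 = 0.4406; cost = 17.01%.
Bonds outstanding: weight = 6132.53012/10963.35812 = 0.5594; after-tax cost = 4.4% × (1 − 30.6%) = 3.0536%.
WACC = 0.4406 × 17.0100% + 0.5594 × 3.0536% = 9.2033%.

9.20%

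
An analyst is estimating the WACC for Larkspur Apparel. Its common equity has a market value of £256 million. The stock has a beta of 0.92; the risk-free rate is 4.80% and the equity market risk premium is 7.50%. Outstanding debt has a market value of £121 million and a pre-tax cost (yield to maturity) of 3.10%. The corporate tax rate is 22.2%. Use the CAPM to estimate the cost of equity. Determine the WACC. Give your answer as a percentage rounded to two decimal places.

8.72%

Cost of equity via CAPM: Re = 4.8% + 0.92 × 7.5% = 11.7000%.
Total capital V = 256 + 121 = 377.
Equity: weight = 256/377 = 0.6790; cost = 11.7%.
Debt: weight = 121/377 = 0.3210; after-tax cost = 3.1% × (1 − 22.2%) = 2.4118%.
WACC = 0.6790 × 11.7000% + 0.3210 × 2.4118% = 8.7189%.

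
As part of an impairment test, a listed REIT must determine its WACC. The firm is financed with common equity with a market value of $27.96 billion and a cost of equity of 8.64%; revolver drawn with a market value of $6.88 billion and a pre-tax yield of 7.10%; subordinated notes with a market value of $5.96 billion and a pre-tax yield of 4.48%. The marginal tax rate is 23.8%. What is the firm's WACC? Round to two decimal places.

Total capital V = 27.96 + 6.88 + 5.96 = 40.8.
Equity: weight = 27.96/40.8 = 0.6853; cost = 8.64%.
Revolver drawn: weight = 6.88/40.8 = 0.1686; after-tax cost = 7.1% × (1 − 23.8%) = 5.4102%.
Subordinated notes: weight = 5.96/40.8 = 0.1461; after-tax cost = 4.48% × (1 − 23.8%) = 3.4138%.
WACC = 0.6853 × 8.6400% + 0.1686 × 5.4102% + 0.1461 × 3.4138% = 7.3319%.

7.33%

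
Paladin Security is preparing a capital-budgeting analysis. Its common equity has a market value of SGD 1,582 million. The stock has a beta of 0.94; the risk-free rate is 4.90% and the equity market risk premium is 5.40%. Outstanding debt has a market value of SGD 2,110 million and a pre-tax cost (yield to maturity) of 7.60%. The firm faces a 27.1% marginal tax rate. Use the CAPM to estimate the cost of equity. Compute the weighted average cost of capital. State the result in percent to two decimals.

7.44%

Cost of equity via CAPM: Re = 4.9% + 0.94 × 5.4% = 9.9760%.
Total capital V = 1582 + 2110 = 3692.
Equity: weight = 1582/3692 = 0.4285; cost = 9.976%.
Debt: weight = 2110/3692 = 0.5715; after-tax cost = 7.6% × (1 − 27.1%) = 5.5404%.
WACC = 0.4285 × 9.9760% + 0.5715 × 5.5404% = 7.4410%.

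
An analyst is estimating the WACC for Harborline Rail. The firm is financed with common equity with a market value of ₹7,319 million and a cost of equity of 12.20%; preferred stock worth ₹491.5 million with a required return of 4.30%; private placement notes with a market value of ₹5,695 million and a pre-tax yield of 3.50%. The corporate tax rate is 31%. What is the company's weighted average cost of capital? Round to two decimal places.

7.79%

Total capital V = 7319 + 491.5 + 5695 = 13505.5.
Equity: weight = 7319/13505.5 = 0.5419; cost = 12.2%.
Preferred: weight = 491.5/13505.5 = 0.0364; cost = 4.3%.
Private placement notes: weight = 5695/13505.5 = 0.4217; after-tax cost = 3.5% × (1 − 31%) = 2.4150%.
WACC = 0.5419 × 12.2000% + 0.0364 × 4.3000% + 0.4217 × 2.4150% = 7.7864%.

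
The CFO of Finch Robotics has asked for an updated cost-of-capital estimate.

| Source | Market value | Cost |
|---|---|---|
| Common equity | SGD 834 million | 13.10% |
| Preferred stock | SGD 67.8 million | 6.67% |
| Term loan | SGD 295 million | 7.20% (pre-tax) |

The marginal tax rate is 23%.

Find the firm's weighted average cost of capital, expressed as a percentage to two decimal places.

Total capital V = 834 + 67.8 + 295 = 1196.8.
Equity: weight = 834/1196.8 = 0.6969; cost = 13.1%.
Preferred: weight = 67.8/1196.8 = 0.0567; cost = 6.67%.
Term loan: weight = 295/1196.8 = 0.2465; after-tax cost = 7.2% × (1 − 23%) = 5.5440%.
WACC = 0.6969 × 13.1000% + 0.0567 × 6.6700% + 0.2465 × 5.5440% = 10.8733%.

10.87%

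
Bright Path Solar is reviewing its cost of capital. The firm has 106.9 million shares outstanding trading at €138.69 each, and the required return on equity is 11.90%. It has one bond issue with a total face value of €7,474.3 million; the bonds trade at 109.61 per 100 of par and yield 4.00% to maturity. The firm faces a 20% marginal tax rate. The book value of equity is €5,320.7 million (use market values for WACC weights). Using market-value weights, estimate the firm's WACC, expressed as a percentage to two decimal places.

Market value of equity E = 138.69 × 106.9m = 14825.961m. Market value of debt D = 7474.3m × 109.61/100 = 8192.58023m.
Total capital V = 14825.961 + 8192.58023 = 23018.54123.
Equity: weight = 14825.961/23018.54123 = 0.6441; cost = 11.9%.
Bonds outstanding: weight = 8192.58023/23018.54123 = 0.3559; after-tax cost = 4% × (1 − 20%) = 3.2000%.
WACC = 0.6441 × 11.9000% + 0.3559 × 3.2000% = 8.8036%.

8.80%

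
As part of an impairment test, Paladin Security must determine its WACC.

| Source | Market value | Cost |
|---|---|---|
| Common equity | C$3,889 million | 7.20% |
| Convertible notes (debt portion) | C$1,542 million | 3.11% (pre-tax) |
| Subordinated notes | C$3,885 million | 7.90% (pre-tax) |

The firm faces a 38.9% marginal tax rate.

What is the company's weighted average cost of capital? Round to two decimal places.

5.33%

Total capital V = 3889 + 1542 + 3885 = 9316.
Equity: weight = 3889/9316 = 0.4175; cost = 7.2%.
Convertible notes (debt portion): weight = 1542/9316 = 0.1655; after-tax cost = 3.11% × (1 − 38.9%) = 1.9002%.
Subordinated notes: weight = 3885/9316 = 0.4170; after-tax cost = 7.9% × (1 − 38.9%) = 4.8269%.
WACC = 0.4175 × 7.2000% + 0.1655 × 1.9002% + 0.4170 × 4.8269% = 5.3331%.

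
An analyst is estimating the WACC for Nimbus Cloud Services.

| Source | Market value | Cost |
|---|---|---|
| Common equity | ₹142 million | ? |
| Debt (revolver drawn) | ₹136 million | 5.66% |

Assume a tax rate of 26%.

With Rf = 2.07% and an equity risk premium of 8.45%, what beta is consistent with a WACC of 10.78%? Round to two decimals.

Total capital V = 142 + 136 = 278.
Equity weight = 142/278 = 0.5108.
Revolver drawn weight = 136/278 = 0.4892.
Debt contribution = 0.4892 × 5.66% × (1 − 26%) = 2.0490%.
Required equity contribution = 10.78% − 2.0490% = 8.7310%  ⇒  Re = 17.0931%.
CAPM: 17.0931% = 2.07% + β × 8.45%  ⇒  β = 1.7779.

1.78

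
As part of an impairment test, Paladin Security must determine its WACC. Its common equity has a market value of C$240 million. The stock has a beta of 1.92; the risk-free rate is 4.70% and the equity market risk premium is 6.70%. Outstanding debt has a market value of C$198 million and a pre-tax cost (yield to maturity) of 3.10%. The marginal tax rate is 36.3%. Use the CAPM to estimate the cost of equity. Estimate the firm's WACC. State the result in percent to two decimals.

10.52%

Cost of equity via CAPM: Re = 4.7% + 1.92 × 6.7% = 17.5640%.
Total capital V = 240 + 198 = 438.
Equity: weight = 240/438 = 0.5479; cost = 17.564%.
Debt: weight = 198/438 = 0.4521; after-tax cost = 3.1% × (1 − 36.3%) = 1.9747%.
WACC = 0.5479 × 17.5640% + 0.4521 × 1.9747% = 10.5168%.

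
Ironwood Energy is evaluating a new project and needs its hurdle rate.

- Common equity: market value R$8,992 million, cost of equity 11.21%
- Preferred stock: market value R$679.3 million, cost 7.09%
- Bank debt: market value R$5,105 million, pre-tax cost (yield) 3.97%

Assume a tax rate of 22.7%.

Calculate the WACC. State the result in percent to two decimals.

Total capital V = 8992 + 679.3 + 5105 = 14776.3.
Equity: weight = 8992/14776.3 = 0.6085; cost = 11.21%.
Preferred: weight = 679.3/14776.3 = 0.0460; cost = 7.09%.
Bank debt: weight = 5105/14776.3 = 0.3455; after-tax cost = 3.97% × (1 − 22.7%) = 3.0688%.
WACC = 0.6085 × 11.2100% + 0.0460 × 7.0900% + 0.3455 × 3.0688% = 8.2079%.

8.21%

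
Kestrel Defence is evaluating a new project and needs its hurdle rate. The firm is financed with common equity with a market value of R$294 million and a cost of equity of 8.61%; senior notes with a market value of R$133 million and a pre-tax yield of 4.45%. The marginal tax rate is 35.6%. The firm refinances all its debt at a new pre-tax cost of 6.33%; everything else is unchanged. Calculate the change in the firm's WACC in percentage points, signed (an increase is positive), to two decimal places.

Current WACC:
Total capital V = 294 + 133 = 427.
Equity: weight = 294/427 = 0.6885; cost = 8.61%.
Senior notes: weight = 133/427 = 0.3115; after-tax cost = 4.45% × (1 − 35.6%) = 2.8658%.
WACC = 0.6885 × 8.6100% + 0.3115 × 2.8658% = 6.8208%.
After the change:
Total capital V = 294 + 133 = 427.
Equity: weight = 294/427 = 0.6885; cost = 8.61%.
Senior notes: weight = 133/427 = 0.3115; after-tax cost = 6.33% × (1 − 35.6%) = 4.0765%.
WACC = 0.6885 × 8.6100% + 0.3115 × 4.0765% = 7.1979%.
Change in WACC = 7.1979% − 6.8208% = 0.3771 pp.

+0.38 pp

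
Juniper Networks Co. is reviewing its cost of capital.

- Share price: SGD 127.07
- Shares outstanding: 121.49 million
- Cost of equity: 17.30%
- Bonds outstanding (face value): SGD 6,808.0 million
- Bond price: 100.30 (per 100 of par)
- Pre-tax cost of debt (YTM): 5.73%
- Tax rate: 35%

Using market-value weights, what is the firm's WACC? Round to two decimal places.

Market value of equity E = 127.07 × 121.49m = 15437.7343m. Market value of debt D = 6808m × 100.3/100 = 6828.424m.
Total capital V = 15437.7343 + 6828.424 = 22266.1583.
Equity: weight = 15437.7343/22266.1583 = 0.6933; cost = 17.3%.
Bonds outstanding: weight = 6828.424/22266.1583 = 0.3067; after-tax cost = 5.73% × (1 − 35%) = 3.7245%.
WACC = 0.6933 × 17.3000% + 0.3067 × 3.7245% = 13.1368%.

13.14%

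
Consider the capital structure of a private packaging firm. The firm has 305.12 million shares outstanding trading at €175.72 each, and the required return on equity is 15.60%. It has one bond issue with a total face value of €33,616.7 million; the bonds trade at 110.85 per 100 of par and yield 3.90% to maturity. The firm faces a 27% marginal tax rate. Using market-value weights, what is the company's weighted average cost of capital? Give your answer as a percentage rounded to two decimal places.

10.37%

Market value of equity E = 175.72 × 305.12m = 53615.6864m. Market value of debt D = 33616.7m × 110.85/100 = 37264.11195m.
Total capital V = 53615.6864 + 37264.11195 = 90879.79835.
Equity: weight = 53615.6864/90879.79835 = 0.5900; cost = 15.6%.
Bonds outstanding: weight = 37264.11195/90879.79835 = 0.4100; after-tax cost = 3.9% × (1 − 27%) = 2.8470%.
WACC = 0.5900 × 15.6000% + 0.4100 × 2.8470% = 10.3708%.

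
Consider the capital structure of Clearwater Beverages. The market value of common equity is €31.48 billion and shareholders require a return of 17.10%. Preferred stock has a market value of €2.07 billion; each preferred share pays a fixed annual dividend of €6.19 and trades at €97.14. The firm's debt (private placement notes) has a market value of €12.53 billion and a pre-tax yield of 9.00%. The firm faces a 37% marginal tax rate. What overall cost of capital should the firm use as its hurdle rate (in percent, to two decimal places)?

13.51%

Cost of preferred: Rp = 6.19 / 97.14 = 6.3722%.
Total capital V = 31.48 + 2.07 + 12.53 = 46.08.
Equity: weight = 31.48/46.08 = 0.6832; cost = 17.1%.
Preferred: weight = 2.07/46.08 = 0.0449; cost = 6.3722%.
Private placement notes: weight = 12.53/46.08 = 0.2719; after-tax cost = 9% × (1 − 37%) = 5.6700%.
WACC = 0.6832 × 17.1000% + 0.0449 × 6.3722% + 0.2719 × 5.6700% = 13.5101%.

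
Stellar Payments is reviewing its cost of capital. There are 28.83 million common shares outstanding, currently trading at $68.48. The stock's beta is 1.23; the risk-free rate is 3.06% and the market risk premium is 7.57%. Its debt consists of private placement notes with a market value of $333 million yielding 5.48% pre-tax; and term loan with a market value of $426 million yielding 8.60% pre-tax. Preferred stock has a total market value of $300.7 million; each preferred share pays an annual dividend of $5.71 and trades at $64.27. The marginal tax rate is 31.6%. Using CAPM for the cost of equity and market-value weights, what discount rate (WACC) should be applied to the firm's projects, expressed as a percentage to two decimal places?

10.17%

Cost of equity via CAPM: Re = 3.06% + 1.23 × 7.57% = 12.3711%.
Cost of preferred: Rp = 5.71 / 64.27 = 8.8844%.
Market value of equity E = 68.48 × 28.83m = 1974.2784m.
Total capital V = 1974.2784 + 300.7 + 333 + 426 = 3033.9784.
Equity: weight = 1974.2784/3033.9784 = 0.6507; cost = 12.3711%.
Preferred: weight = 300.7/3033.9784 = 0.0991; cost = 8.8844%.
Private placement notes: weight = 333/3033.9784 = 0.1098; after-tax cost = 5.48% × (1 − 31.6%) = 3.7483%.
Term loan: weight = 426/3033.9784 = 0.1404; after-tax cost = 8.6% × (1 − 31.6%) = 5.8824%.
WACC = 0.6507 × 12.3711% + 0.0991 × 8.8844% + 0.1098 × 3.7483% + 0.1404 × 5.8824% = 10.1680%.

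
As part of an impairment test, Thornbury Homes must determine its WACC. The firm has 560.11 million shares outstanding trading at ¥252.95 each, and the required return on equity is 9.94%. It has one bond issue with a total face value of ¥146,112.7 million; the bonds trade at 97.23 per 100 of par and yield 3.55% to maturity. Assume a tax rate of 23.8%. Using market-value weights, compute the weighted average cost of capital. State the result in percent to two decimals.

Market value of equity E = 252.95 × 560.11m = 141679.8245m. Market value of debt D = 146112.7m × 97.23/100 = 142065.37821m.
Total capital V = 141679.8245 + 142065.37821 = 283745.20271.
Equity: weight = 141679.8245/283745.20271 = 0.4993; cost = 9.94%.
Bonds outstanding: weight = 142065.37821/283745.20271 = 0.5007; after-tax cost = 3.55% × (1 − 23.8%) = 2.7051%.
WACC = 0.4993 × 9.9400% + 0.5007 × 2.7051% = 6.3176%.

6.32%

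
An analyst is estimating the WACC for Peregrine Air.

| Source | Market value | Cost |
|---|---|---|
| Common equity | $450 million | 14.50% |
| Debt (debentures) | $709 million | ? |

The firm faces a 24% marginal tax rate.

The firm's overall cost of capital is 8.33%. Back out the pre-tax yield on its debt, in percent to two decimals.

5.81%

Total capital V = 450 + 709 = 1159.
Equity weight = 450/1159 = 0.3883.
Debentures weight = 709/1159 = 0.6117.
Equity contribution = 0.3883 × 14.5% = 5.6299%.
Remaining for debt = 8.33% − 5.6299% = 2.7001%.
Rd × (1 − 24%) × 0.6117 = 2.7001%  ⇒  Rd = 5.8078%.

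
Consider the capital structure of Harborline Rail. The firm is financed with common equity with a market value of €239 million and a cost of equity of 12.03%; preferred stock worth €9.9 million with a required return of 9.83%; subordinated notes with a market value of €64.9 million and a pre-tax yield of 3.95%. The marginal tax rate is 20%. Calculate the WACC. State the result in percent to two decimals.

10.13%

Total capital V = 239 + 9.9 + 64.9 = 313.8.
Equity: weight = 239/313.8 = 0.7616; cost = 12.03%.
Preferred: weight = 9.9/313.8 = 0.0315; cost = 9.83%.
Subordinated notes: weight = 64.9/313.8 = 0.2068; after-tax cost = 3.95% × (1 − 20%) = 3.1600%.
WACC = 0.7616 × 12.0300% + 0.0315 × 9.8300% + 0.2068 × 3.1600% = 10.1261%.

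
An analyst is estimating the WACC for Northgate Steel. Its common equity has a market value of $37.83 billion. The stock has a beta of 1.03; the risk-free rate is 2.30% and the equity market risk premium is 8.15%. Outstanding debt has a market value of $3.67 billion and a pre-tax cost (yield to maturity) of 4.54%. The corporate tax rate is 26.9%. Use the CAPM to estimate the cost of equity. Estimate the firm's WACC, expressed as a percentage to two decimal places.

Cost of equity via CAPM: Re = 2.3% + 1.03 × 8.15% = 10.6945%.
Total capital V = 37.83 + 3.67 = 41.5.
Equity: weight = 37.83/41.5 = 0.9116; cost = 10.6945%.
Debt: weight = 3.67/41.5 = 0.0884; after-tax cost = 4.54% × (1 − 26.9%) = 3.3187%.
WACC = 0.9116 × 10.6945% + 0.0884 × 3.3187% = 10.0422%.

10.04%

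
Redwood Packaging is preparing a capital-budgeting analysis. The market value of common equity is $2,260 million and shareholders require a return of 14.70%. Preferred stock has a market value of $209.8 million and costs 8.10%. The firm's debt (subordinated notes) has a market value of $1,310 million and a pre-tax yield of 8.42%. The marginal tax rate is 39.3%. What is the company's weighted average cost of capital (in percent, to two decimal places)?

11.01%

Total capital V = 2260 + 209.8 + 1310 = 3779.8.
Equity: weight = 2260/3779.8 = 0.5979; cost = 14.7%.
Preferred: weight = 209.8/3779.8 = 0.0555; cost = 8.1%.
Subordinated notes: weight = 1310/3779.8 = 0.3466; after-tax cost = 8.42% × (1 − 39.3%) = 5.1109%.
WACC = 0.5979 × 14.7000% + 0.0555 × 8.1000% + 0.3466 × 5.1109% = 11.0103%.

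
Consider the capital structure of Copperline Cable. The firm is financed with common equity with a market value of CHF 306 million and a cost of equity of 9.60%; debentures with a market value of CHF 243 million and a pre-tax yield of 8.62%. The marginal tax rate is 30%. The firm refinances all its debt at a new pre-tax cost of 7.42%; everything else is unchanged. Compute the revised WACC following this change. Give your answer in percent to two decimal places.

After the change:
Total capital V = 306 + 243 = 549.
Equity: weight = 306/549 = 0.5574; cost = 9.6%.
Debentures: weight = 243/549 = 0.4426; after-tax cost = 7.42% × (1 − 30%) = 5.1940%.
WACC = 0.5574 × 9.6000% + 0.4426 × 5.1940% = 7.6498%.

7.65%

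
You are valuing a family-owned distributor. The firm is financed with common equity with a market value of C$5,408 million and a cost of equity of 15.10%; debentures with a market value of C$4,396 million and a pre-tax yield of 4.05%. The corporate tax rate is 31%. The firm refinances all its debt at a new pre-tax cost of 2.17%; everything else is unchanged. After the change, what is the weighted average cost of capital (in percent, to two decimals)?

9.00%

After the change:
Total capital V = 5408 + 4396 = 9804.
Equity: weight = 5408/9804 = 0.5516; cost = 15.1%.
Debentures: weight = 4396/9804 = 0.4484; after-tax cost = 2.17% × (1 − 31%) = 1.4973%.
WACC = 0.5516 × 15.1000% + 0.4484 × 1.4973% = 9.0007%.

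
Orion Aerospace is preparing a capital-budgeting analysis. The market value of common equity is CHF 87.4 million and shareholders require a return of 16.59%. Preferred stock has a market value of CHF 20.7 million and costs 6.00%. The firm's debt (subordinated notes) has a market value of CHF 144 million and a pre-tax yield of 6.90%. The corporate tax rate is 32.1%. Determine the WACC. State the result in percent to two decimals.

8.92%

Total capital V = 87.4 + 20.7 + 144 = 252.1.
Equity: weight = 87.4/252.1 = 0.3467; cost = 16.59%.
Preferred: weight = 20.7/252.1 = 0.0821; cost = 6%.
Subordinated notes: weight = 144/252.1 = 0.5712; after-tax cost = 6.9% × (1 − 32.1%) = 4.6851%.
WACC = 0.3467 × 16.5900% + 0.0821 × 6.0000% + 0.5712 × 4.6851% = 8.9204%.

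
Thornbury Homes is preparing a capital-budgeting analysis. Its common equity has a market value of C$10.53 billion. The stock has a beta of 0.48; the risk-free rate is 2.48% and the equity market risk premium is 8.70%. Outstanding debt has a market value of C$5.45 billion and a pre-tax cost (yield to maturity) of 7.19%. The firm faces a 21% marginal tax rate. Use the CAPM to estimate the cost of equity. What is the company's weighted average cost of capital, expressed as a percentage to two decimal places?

Cost of equity via CAPM: Re = 2.48% + 0.48 × 8.7% = 6.6560%.
Total capital V = 10.53 + 5.45 = 15.98.
Equity: weight = 10.53/15.98 = 0.6589; cost = 6.656%.
Debt: weight = 5.45/15.98 = 0.3411; after-tax cost = 7.19% × (1 − 21%) = 5.6801%.
WACC = 0.6589 × 6.6560% + 0.3411 × 5.6801% = 6.3232%.

6.32%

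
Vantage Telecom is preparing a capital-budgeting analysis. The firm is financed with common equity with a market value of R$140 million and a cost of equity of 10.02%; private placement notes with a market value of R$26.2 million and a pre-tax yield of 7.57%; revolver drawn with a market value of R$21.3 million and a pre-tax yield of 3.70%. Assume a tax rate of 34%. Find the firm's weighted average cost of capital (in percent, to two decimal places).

Total capital V = 140 + 26.2 + 21.3 = 187.5.
Equity: weight = 140/187.5 = 0.7467; cost = 10.02%.
Private placement notes: weight = 26.2/187.5 = 0.1397; after-tax cost = 7.57% × (1 − 34%) = 4.9962%.
Revolver drawn: weight = 21.3/187.5 = 0.1136; after-tax cost = 3.7% × (1 − 34%) = 2.4420%.
WACC = 0.7467 × 10.0200% + 0.1397 × 4.9962% + 0.1136 × 2.4420% = 8.4571%.

8.46%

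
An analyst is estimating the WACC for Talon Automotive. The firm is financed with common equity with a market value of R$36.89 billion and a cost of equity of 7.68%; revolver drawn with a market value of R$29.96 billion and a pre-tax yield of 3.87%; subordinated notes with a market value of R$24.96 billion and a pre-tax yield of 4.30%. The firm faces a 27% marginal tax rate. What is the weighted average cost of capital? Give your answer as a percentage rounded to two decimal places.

4.86%

Total capital V = 36.89 + 29.96 + 24.96 = 91.81.
Equity: weight = 36.89/91.81 = 0.4018; cost = 7.68%.
Revolver drawn: weight = 29.96/91.81 = 0.3263; after-tax cost = 3.87% × (1 − 27%) = 2.8251%.
Subordinated notes: weight = 24.96/91.81 = 0.2719; after-tax cost = 4.3% × (1 − 27%) = 3.1390%.
WACC = 0.4018 × 7.6800% + 0.3263 × 2.8251% + 0.2719 × 3.1390% = 4.8612%.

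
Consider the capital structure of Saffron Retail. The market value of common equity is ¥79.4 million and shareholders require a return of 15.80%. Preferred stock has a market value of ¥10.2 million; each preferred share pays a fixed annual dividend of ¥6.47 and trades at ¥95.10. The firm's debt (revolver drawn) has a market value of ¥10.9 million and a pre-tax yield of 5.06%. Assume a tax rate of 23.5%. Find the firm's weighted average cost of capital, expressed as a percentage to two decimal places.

13.59%

Cost of preferred: Rp = 6.47 / 95.1 = 6.8034%.
Total capital V = 79.4 + 10.2 + 10.9 = 100.5.
Equity: weight = 79.4/100.5 = 0.7900; cost = 15.8%.
Preferred: weight = 10.2/100.5 = 0.1015; cost = 6.8034%.
Revolver drawn: weight = 10.9/100.5 = 0.1085; after-tax cost = 5.06% × (1 − 23.5%) = 3.8709%.
WACC = 0.7900 × 15.8000% + 0.1015 × 6.8034% + 0.1085 × 3.8709% = 13.5931%.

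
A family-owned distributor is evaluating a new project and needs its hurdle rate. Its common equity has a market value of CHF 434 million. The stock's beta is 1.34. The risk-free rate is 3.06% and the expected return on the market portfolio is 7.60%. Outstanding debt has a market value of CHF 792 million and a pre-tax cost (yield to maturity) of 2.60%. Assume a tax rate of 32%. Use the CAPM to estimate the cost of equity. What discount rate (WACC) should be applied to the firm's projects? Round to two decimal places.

4.38%

Market risk premium = 7.6% − 3.06% = 4.54%.
Cost of equity via CAPM: Re = 3.06% + 1.34 × 4.54% = 9.1436%.
Total capital V = 434 + 792 = 1226.
Equity: weight = 434/1226 = 0.3540; cost = 9.1436%.
Debt: weight = 792/1226 = 0.6460; after-tax cost = 2.6% × (1 − 32%) = 1.7680%.
WACC = 0.3540 × 9.1436% + 0.6460 × 1.7680% = 4.3789%.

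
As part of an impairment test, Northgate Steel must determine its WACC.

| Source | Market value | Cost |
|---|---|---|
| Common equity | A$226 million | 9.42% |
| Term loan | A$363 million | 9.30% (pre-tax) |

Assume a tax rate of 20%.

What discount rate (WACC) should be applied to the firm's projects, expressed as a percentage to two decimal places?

8.20%

Total capital V = 226 + 363 = 589.
Equity: weight = 226/589 = 0.3837; cost = 9.42%.
Term loan: weight = 363/589 = 0.6163; after-tax cost = 9.3% × (1 − 20%) = 7.4400%.
WACC = 0.3837 × 9.4200% + 0.6163 × 7.4400% = 8.1997%.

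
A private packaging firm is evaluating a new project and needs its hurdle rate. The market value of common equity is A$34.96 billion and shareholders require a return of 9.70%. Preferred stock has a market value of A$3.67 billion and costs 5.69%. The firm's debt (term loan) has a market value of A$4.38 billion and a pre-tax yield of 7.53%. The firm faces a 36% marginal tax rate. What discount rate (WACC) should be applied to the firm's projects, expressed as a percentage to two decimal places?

Total capital V = 34.96 + 3.67 + 4.38 = 43.01.
Equity: weight = 34.96/43.01 = 0.8128; cost = 9.7%.
Preferred: weight = 3.67/43.01 = 0.0853; cost = 5.69%.
Term loan: weight = 4.38/43.01 = 0.1018; after-tax cost = 7.53% × (1 − 36%) = 4.8192%.
WACC = 0.8128 × 9.7000% + 0.0853 × 5.6900% + 0.1018 × 4.8192% = 8.8608%.

8.86%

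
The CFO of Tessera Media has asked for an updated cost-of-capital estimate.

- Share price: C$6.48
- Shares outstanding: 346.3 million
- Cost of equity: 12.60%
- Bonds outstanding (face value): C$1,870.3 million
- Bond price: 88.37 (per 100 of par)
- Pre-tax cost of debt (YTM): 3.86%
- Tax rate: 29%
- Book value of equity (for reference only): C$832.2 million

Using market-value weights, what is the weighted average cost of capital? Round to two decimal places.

Market value of equity E = 6.48 × 346.3m = 2244.024m. Market value of debt D = 1870.3m × 88.37/100 = 1652.78411m.
Total capital V = 2244.024 + 1652.78411 = 3896.80811.
Equity: weight = 2244.024/3896.80811 = 0.5759; cost = 12.6%.
Bonds outstanding: weight = 1652.78411/3896.80811 = 0.4241; after-tax cost = 3.86% × (1 − 29%) = 2.7406%.
WACC = 0.5759 × 12.6000% + 0.4241 × 2.7406% = 8.4183%.

8.42%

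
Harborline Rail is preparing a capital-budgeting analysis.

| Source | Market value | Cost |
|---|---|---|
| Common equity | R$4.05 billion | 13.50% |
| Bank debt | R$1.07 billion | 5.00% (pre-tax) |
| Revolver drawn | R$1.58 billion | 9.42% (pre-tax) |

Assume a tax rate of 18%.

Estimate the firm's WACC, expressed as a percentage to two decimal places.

Total capital V = 4.05 + 1.07 + 1.58 = 6.7.
Equity: weight = 4.05/6.7 = 0.6045; cost = 13.5%.
Bank debt: weight = 1.07/6.7 = 0.1597; after-tax cost = 5% × (1 − 18%) = 4.1000%.
Revolver drawn: weight = 1.58/6.7 = 0.2358; after-tax cost = 9.42% × (1 − 18%) = 7.7244%.
WACC = 0.6045 × 13.5000% + 0.1597 × 4.1000% + 0.2358 × 7.7244% = 10.6368%.

10.64%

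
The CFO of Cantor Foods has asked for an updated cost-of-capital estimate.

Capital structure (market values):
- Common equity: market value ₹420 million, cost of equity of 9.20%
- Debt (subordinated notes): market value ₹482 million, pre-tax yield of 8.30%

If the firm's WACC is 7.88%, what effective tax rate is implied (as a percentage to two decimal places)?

18.92%

Total capital V = 420 + 482 = 902.
Equity weight = 420/902 = 0.4656.
Subordinated notes weight = 482/902 = 0.5344.
Equity contribution = 0.4656 × 9.2% = 4.2838%.
Debt contribution must be 7.88% − 4.2838% = 3.5962%.
0.5344 × 8.3% × (1 − T) = 3.5962%  ⇒  (1 − T) = 0.8108.
T = 18.9182%.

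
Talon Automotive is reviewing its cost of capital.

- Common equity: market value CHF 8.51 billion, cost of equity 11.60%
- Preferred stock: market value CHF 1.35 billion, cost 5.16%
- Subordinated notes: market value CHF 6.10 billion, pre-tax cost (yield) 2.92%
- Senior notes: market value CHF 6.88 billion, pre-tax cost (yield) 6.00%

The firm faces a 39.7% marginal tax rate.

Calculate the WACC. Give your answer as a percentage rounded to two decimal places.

6.19%

Total capital V = 8.51 + 1.35 + 6.1 + 6.88 = 22.84.
Equity: weight = 8.51/22.84 = 0.3726; cost = 11.6%.
Preferred: weight = 1.35/22.84 = 0.0591; cost = 5.16%.
Subordinated notes: weight = 6.1/22.84 = 0.2671; after-tax cost = 2.92% × (1 − 39.7%) = 1.7608%.
Senior notes: weight = 6.88/22.84 = 0.3012; after-tax cost = 6% × (1 − 39.7%) = 3.6180%.
WACC = 0.3726 × 11.6000% + 0.0591 × 5.1600% + 0.2671 × 1.7608% + 0.3012 × 3.6180% = 6.1871%.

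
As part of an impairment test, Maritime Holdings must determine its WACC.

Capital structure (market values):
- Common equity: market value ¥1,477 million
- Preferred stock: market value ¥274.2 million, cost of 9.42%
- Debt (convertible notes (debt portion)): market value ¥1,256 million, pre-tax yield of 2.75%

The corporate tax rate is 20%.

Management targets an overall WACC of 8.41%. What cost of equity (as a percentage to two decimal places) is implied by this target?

Total capital V = 1477 + 274.2 + 1256 = 3007.2.
Equity weight = 1477/3007.2 = 0.4912.
Preferred weight = 274.2/3007.2 = 0.0912.
Convertible notes (debt portion) weight = 1256/3007.2 = 0.4177.
Debt contribution = 0.4177 × 2.75% × (1 − 20%) = 0.9189%.
Preferred contribution = 0.0912 × 9.42% = 0.8589%.
Required equity contribution = 8.41% − 1.7778% = 6.6322%.
Re = 6.6322% / 0.4912 = 13.5033%.

13.50%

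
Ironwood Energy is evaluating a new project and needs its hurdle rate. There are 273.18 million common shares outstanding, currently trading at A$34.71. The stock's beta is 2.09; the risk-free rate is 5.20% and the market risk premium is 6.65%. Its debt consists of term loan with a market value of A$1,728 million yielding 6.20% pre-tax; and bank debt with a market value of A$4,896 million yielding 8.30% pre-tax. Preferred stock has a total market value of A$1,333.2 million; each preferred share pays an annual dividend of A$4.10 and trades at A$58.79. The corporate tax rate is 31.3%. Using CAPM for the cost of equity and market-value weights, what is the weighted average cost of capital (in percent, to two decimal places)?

Cost of equity via CAPM: Re = 5.2% + 2.09 × 6.65% = 19.0985%.
Cost of preferred: Rp = 4.1 / 58.79 = 6.9740%.
Market value of equity E = 34.71 × 273.18m = 9482.0778m.
Total capital V = 9482.0778 + 1333.2 + 1728 + 4896 = 17439.2778.
Equity: weight = 9482.0778/17439.2778 = 0.5437; cost = 19.0985%.
Preferred: weight = 1333.2/17439.2778 = 0.0764; cost = 6.974%.
Term loan: weight = 1728/17439.2778 = 0.0991; after-tax cost = 6.2% × (1 − 31.3%) = 4.2594%.
Bank debt: weight = 4896/17439.2778 = 0.2807; after-tax cost = 8.3% × (1 − 31.3%) = 5.7021%.
WACC = 0.5437 × 19.0985% + 0.0764 × 6.9740% + 0.0991 × 4.2594% + 0.2807 × 5.7021% = 12.9403%.

12.94%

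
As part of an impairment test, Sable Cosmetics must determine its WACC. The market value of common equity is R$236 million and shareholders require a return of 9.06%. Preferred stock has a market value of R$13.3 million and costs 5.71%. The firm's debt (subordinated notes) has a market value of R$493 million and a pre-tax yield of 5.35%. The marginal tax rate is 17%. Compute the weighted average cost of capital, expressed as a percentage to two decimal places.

Total capital V = 236 + 13.3 + 493 = 742.3.
Equity: weight = 236/742.3 = 0.3179; cost = 9.06%.
Preferred: weight = 13.3/742.3 = 0.0179; cost = 5.71%.
Subordinated notes: weight = 493/742.3 = 0.6642; after-tax cost = 5.35% × (1 − 17%) = 4.4405%.
WACC = 0.3179 × 9.0600% + 0.0179 × 5.7100% + 0.6642 × 4.4405% = 5.9319%.

5.93%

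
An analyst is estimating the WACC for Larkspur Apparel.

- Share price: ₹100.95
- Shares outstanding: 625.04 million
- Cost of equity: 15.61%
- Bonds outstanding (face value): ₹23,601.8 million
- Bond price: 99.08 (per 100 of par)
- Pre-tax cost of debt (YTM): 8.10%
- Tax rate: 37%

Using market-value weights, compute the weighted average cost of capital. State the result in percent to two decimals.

Market value of equity E = 100.95 × 625.04m = 63097.788m. Market value of debt D = 23601.8m × 99.08/100 = 23384.66344m.
Total capital V = 63097.788 + 23384.66344 = 86482.45144.
Equity: weight = 63097.788/86482.45144 = 0.7296; cost = 15.61%.
Bonds outstanding: weight = 23384.66344/86482.45144 = 0.2704; after-tax cost = 8.1% × (1 − 37%) = 5.1030%.
WACC = 0.7296 × 15.6100% + 0.2704 × 5.1030% = 12.7689%.

12.77%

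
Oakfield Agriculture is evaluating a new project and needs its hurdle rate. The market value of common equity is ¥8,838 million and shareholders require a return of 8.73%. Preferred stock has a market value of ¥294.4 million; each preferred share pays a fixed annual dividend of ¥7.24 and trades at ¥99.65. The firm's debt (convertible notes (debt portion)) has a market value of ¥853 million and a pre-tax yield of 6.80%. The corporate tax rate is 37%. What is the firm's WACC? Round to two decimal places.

Cost of preferred: Rp = 7.24 / 99.65 = 7.2654%.
Total capital V = 8838 + 294.4 + 853 = 9985.4.
Equity: weight = 8838/9985.4 = 0.8851; cost = 8.73%.
Preferred: weight = 294.4/9985.4 = 0.0295; cost = 7.2654%.
Convertible notes (debt portion): weight = 853/9985.4 = 0.0854; after-tax cost = 6.8% × (1 − 37%) = 4.2840%.
WACC = 0.8851 × 8.7300% + 0.0295 × 7.2654% + 0.0854 × 4.2840% = 8.3070%.

8.31%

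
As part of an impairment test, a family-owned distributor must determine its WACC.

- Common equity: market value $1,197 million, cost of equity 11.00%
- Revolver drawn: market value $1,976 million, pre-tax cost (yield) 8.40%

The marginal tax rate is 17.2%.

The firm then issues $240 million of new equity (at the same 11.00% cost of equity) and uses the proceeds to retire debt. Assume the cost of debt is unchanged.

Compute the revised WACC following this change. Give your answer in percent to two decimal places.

8.79%

After the change:
Total capital V = 1437 + 1736 = 3173.
Equity: weight = 1437/3173 = 0.4529; cost = 11%.
Revolver drawn: weight = 1736/3173 = 0.5471; after-tax cost = 8.4% × (1 − 17.2%) = 6.9552%.
WACC = 0.4529 × 11.0000% + 0.5471 × 6.9552% = 8.7870%.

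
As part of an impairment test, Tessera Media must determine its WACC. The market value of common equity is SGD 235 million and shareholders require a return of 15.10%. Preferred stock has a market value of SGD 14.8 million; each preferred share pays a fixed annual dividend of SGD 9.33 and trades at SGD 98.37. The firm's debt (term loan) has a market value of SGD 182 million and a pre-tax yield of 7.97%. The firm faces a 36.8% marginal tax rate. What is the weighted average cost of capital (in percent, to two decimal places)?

Cost of preferred: Rp = 9.33 / 98.37 = 9.4846%.
Total capital V = 235 + 14.8 + 182 = 431.8.
Equity: weight = 235/431.8 = 0.5442; cost = 15.1%.
Preferred: weight = 14.8/431.8 = 0.0343; cost = 9.4846%.
Term loan: weight = 182/431.8 = 0.4215; after-tax cost = 7.97% × (1 − 36.8%) = 5.0370%.
WACC = 0.5442 × 15.1000% + 0.0343 × 9.4846% + 0.4215 × 5.0370% = 10.6661%.

10.67%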